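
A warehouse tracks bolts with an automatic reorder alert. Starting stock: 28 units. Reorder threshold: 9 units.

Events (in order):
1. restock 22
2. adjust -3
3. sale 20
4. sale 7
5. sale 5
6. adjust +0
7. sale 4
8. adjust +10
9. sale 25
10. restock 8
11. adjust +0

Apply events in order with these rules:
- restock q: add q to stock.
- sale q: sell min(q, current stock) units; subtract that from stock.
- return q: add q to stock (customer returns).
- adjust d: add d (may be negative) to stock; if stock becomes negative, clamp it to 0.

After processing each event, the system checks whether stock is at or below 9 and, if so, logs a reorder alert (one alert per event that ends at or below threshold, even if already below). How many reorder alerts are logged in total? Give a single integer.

Answer: 3

Derivation:
Processing events:
Start: stock = 28
  Event 1 (restock 22): 28 + 22 = 50
  Event 2 (adjust -3): 50 + -3 = 47
  Event 3 (sale 20): sell min(20,47)=20. stock: 47 - 20 = 27. total_sold = 20
  Event 4 (sale 7): sell min(7,27)=7. stock: 27 - 7 = 20. total_sold = 27
  Event 5 (sale 5): sell min(5,20)=5. stock: 20 - 5 = 15. total_sold = 32
  Event 6 (adjust +0): 15 + 0 = 15
  Event 7 (sale 4): sell min(4,15)=4. stock: 15 - 4 = 11. total_sold = 36
  Event 8 (adjust +10): 11 + 10 = 21
  Event 9 (sale 25): sell min(25,21)=21. stock: 21 - 21 = 0. total_sold = 57
  Event 10 (restock 8): 0 + 8 = 8
  Event 11 (adjust +0): 8 + 0 = 8
Final: stock = 8, total_sold = 57

Checking against threshold 9:
  After event 1: stock=50 > 9
  After event 2: stock=47 > 9
  After event 3: stock=27 > 9
  After event 4: stock=20 > 9
  After event 5: stock=15 > 9
  After event 6: stock=15 > 9
  After event 7: stock=11 > 9
  After event 8: stock=21 > 9
  After event 9: stock=0 <= 9 -> ALERT
  After event 10: stock=8 <= 9 -> ALERT
  After event 11: stock=8 <= 9 -> ALERT
Alert events: [9, 10, 11]. Count = 3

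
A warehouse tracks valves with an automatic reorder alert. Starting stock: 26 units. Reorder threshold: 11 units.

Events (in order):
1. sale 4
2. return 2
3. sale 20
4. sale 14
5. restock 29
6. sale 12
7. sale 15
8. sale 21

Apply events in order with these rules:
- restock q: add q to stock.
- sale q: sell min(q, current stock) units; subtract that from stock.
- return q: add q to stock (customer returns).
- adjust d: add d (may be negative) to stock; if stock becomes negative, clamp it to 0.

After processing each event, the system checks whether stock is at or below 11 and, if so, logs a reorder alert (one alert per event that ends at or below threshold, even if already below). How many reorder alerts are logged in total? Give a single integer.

Answer: 4

Derivation:
Processing events:
Start: stock = 26
  Event 1 (sale 4): sell min(4,26)=4. stock: 26 - 4 = 22. total_sold = 4
  Event 2 (return 2): 22 + 2 = 24
  Event 3 (sale 20): sell min(20,24)=20. stock: 24 - 20 = 4. total_sold = 24
  Event 4 (sale 14): sell min(14,4)=4. stock: 4 - 4 = 0. total_sold = 28
  Event 5 (restock 29): 0 + 29 = 29
  Event 6 (sale 12): sell min(12,29)=12. stock: 29 - 12 = 17. total_sold = 40
  Event 7 (sale 15): sell min(15,17)=15. stock: 17 - 15 = 2. total_sold = 55
  Event 8 (sale 21): sell min(21,2)=2. stock: 2 - 2 = 0. total_sold = 57
Final: stock = 0, total_sold = 57

Checking against threshold 11:
  After event 1: stock=22 > 11
  After event 2: stock=24 > 11
  After event 3: stock=4 <= 11 -> ALERT
  After event 4: stock=0 <= 11 -> ALERT
  After event 5: stock=29 > 11
  After event 6: stock=17 > 11
  After event 7: stock=2 <= 11 -> ALERT
  After event 8: stock=0 <= 11 -> ALERT
Alert events: [3, 4, 7, 8]. Count = 4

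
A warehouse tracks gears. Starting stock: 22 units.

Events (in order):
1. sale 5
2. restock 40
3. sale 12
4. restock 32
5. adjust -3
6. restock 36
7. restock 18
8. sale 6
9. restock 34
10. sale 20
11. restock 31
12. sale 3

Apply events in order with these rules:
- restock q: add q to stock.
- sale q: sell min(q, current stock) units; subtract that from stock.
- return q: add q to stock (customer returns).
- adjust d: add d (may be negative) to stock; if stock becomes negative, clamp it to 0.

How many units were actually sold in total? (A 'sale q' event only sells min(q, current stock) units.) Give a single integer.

Answer: 46

Derivation:
Processing events:
Start: stock = 22
  Event 1 (sale 5): sell min(5,22)=5. stock: 22 - 5 = 17. total_sold = 5
  Event 2 (restock 40): 17 + 40 = 57
  Event 3 (sale 12): sell min(12,57)=12. stock: 57 - 12 = 45. total_sold = 17
  Event 4 (restock 32): 45 + 32 = 77
  Event 5 (adjust -3): 77 + -3 = 74
  Event 6 (restock 36): 74 + 36 = 110
  Event 7 (restock 18): 110 + 18 = 128
  Event 8 (sale 6): sell min(6,128)=6. stock: 128 - 6 = 122. total_sold = 23
  Event 9 (restock 34): 122 + 34 = 156
  Event 10 (sale 20): sell min(20,156)=20. stock: 156 - 20 = 136. total_sold = 43
  Event 11 (restock 31): 136 + 31 = 167
  Event 12 (sale 3): sell min(3,167)=3. stock: 167 - 3 = 164. total_sold = 46
Final: stock = 164, total_sold = 46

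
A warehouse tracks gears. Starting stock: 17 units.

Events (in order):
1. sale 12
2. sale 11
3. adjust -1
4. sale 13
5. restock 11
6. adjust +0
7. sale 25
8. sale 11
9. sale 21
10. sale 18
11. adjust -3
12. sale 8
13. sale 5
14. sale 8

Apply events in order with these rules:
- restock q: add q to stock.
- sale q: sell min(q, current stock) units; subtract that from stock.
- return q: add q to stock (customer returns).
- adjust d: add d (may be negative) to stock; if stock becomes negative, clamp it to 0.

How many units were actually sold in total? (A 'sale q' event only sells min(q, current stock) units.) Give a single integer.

Answer: 28

Derivation:
Processing events:
Start: stock = 17
  Event 1 (sale 12): sell min(12,17)=12. stock: 17 - 12 = 5. total_sold = 12
  Event 2 (sale 11): sell min(11,5)=5. stock: 5 - 5 = 0. total_sold = 17
  Event 3 (adjust -1): 0 + -1 = 0 (clamped to 0)
  Event 4 (sale 13): sell min(13,0)=0. stock: 0 - 0 = 0. total_sold = 17
  Event 5 (restock 11): 0 + 11 = 11
  Event 6 (adjust +0): 11 + 0 = 11
  Event 7 (sale 25): sell min(25,11)=11. stock: 11 - 11 = 0. total_sold = 28
  Event 8 (sale 11): sell min(11,0)=0. stock: 0 - 0 = 0. total_sold = 28
  Event 9 (sale 21): sell min(21,0)=0. stock: 0 - 0 = 0. total_sold = 28
  Event 10 (sale 18): sell min(18,0)=0. stock: 0 - 0 = 0. total_sold = 28
  Event 11 (adjust -3): 0 + -3 = 0 (clamped to 0)
  Event 12 (sale 8): sell min(8,0)=0. stock: 0 - 0 = 0. total_sold = 28
  Event 13 (sale 5): sell min(5,0)=0. stock: 0 - 0 = 0. total_sold = 28
  Event 14 (sale 8): sell min(8,0)=0. stock: 0 - 0 = 0. total_sold = 28
Final: stock = 0, total_sold = 28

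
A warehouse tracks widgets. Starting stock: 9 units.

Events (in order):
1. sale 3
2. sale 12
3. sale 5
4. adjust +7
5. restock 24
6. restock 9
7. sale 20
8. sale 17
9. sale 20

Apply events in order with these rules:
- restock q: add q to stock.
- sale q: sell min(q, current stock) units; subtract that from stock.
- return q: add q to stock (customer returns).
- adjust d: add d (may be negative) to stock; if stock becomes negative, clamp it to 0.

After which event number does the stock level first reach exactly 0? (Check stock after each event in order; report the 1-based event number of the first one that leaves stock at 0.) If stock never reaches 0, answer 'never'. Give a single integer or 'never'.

Processing events:
Start: stock = 9
  Event 1 (sale 3): sell min(3,9)=3. stock: 9 - 3 = 6. total_sold = 3
  Event 2 (sale 12): sell min(12,6)=6. stock: 6 - 6 = 0. total_sold = 9
  Event 3 (sale 5): sell min(5,0)=0. stock: 0 - 0 = 0. total_sold = 9
  Event 4 (adjust +7): 0 + 7 = 7
  Event 5 (restock 24): 7 + 24 = 31
  Event 6 (restock 9): 31 + 9 = 40
  Event 7 (sale 20): sell min(20,40)=20. stock: 40 - 20 = 20. total_sold = 29
  Event 8 (sale 17): sell min(17,20)=17. stock: 20 - 17 = 3. total_sold = 46
  Event 9 (sale 20): sell min(20,3)=3. stock: 3 - 3 = 0. total_sold = 49
Final: stock = 0, total_sold = 49

First zero at event 2.

Answer: 2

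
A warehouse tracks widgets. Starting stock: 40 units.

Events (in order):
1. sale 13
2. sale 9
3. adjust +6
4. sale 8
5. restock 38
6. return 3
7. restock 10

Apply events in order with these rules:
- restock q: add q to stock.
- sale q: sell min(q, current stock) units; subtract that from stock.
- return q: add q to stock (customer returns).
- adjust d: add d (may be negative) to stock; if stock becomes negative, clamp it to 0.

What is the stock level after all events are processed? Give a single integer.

Processing events:
Start: stock = 40
  Event 1 (sale 13): sell min(13,40)=13. stock: 40 - 13 = 27. total_sold = 13
  Event 2 (sale 9): sell min(9,27)=9. stock: 27 - 9 = 18. total_sold = 22
  Event 3 (adjust +6): 18 + 6 = 24
  Event 4 (sale 8): sell min(8,24)=8. stock: 24 - 8 = 16. total_sold = 30
  Event 5 (restock 38): 16 + 38 = 54
  Event 6 (return 3): 54 + 3 = 57
  Event 7 (restock 10): 57 + 10 = 67
Final: stock = 67, total_sold = 30

Answer: 67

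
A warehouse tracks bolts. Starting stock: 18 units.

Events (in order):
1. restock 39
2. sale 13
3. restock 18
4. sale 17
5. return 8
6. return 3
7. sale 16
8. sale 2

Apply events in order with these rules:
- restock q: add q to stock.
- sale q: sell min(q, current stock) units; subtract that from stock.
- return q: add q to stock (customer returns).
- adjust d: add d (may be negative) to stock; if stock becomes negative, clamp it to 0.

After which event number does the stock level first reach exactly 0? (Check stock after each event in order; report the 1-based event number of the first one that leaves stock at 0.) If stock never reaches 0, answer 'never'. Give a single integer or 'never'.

Answer: never

Derivation:
Processing events:
Start: stock = 18
  Event 1 (restock 39): 18 + 39 = 57
  Event 2 (sale 13): sell min(13,57)=13. stock: 57 - 13 = 44. total_sold = 13
  Event 3 (restock 18): 44 + 18 = 62
  Event 4 (sale 17): sell min(17,62)=17. stock: 62 - 17 = 45. total_sold = 30
  Event 5 (return 8): 45 + 8 = 53
  Event 6 (return 3): 53 + 3 = 56
  Event 7 (sale 16): sell min(16,56)=16. stock: 56 - 16 = 40. total_sold = 46
  Event 8 (sale 2): sell min(2,40)=2. stock: 40 - 2 = 38. total_sold = 48
Final: stock = 38, total_sold = 48

Stock never reaches 0.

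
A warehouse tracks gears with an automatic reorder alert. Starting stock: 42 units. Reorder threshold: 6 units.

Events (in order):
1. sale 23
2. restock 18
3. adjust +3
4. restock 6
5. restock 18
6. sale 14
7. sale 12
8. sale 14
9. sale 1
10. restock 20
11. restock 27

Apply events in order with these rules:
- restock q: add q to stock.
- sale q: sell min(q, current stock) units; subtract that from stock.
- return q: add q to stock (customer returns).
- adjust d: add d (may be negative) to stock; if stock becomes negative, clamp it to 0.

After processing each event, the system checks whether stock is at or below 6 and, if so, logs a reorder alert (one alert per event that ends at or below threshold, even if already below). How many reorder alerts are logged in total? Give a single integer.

Processing events:
Start: stock = 42
  Event 1 (sale 23): sell min(23,42)=23. stock: 42 - 23 = 19. total_sold = 23
  Event 2 (restock 18): 19 + 18 = 37
  Event 3 (adjust +3): 37 + 3 = 40
  Event 4 (restock 6): 40 + 6 = 46
  Event 5 (restock 18): 46 + 18 = 64
  Event 6 (sale 14): sell min(14,64)=14. stock: 64 - 14 = 50. total_sold = 37
  Event 7 (sale 12): sell min(12,50)=12. stock: 50 - 12 = 38. total_sold = 49
  Event 8 (sale 14): sell min(14,38)=14. stock: 38 - 14 = 24. total_sold = 63
  Event 9 (sale 1): sell min(1,24)=1. stock: 24 - 1 = 23. total_sold = 64
  Event 10 (restock 20): 23 + 20 = 43
  Event 11 (restock 27): 43 + 27 = 70
Final: stock = 70, total_sold = 64

Checking against threshold 6:
  After event 1: stock=19 > 6
  After event 2: stock=37 > 6
  After event 3: stock=40 > 6
  After event 4: stock=46 > 6
  After event 5: stock=64 > 6
  After event 6: stock=50 > 6
  After event 7: stock=38 > 6
  After event 8: stock=24 > 6
  After event 9: stock=23 > 6
  After event 10: stock=43 > 6
  After event 11: stock=70 > 6
Alert events: []. Count = 0

Answer: 0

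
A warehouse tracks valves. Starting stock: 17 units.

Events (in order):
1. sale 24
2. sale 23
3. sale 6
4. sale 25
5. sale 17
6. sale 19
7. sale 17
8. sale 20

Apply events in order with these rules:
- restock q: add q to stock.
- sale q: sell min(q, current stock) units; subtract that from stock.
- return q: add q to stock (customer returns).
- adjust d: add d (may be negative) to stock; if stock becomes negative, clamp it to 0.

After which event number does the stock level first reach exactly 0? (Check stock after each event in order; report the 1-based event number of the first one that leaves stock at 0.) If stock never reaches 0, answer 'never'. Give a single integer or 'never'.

Processing events:
Start: stock = 17
  Event 1 (sale 24): sell min(24,17)=17. stock: 17 - 17 = 0. total_sold = 17
  Event 2 (sale 23): sell min(23,0)=0. stock: 0 - 0 = 0. total_sold = 17
  Event 3 (sale 6): sell min(6,0)=0. stock: 0 - 0 = 0. total_sold = 17
  Event 4 (sale 25): sell min(25,0)=0. stock: 0 - 0 = 0. total_sold = 17
  Event 5 (sale 17): sell min(17,0)=0. stock: 0 - 0 = 0. total_sold = 17
  Event 6 (sale 19): sell min(19,0)=0. stock: 0 - 0 = 0. total_sold = 17
  Event 7 (sale 17): sell min(17,0)=0. stock: 0 - 0 = 0. total_sold = 17
  Event 8 (sale 20): sell min(20,0)=0. stock: 0 - 0 = 0. total_sold = 17
Final: stock = 0, total_sold = 17

First zero at event 1.

Answer: 1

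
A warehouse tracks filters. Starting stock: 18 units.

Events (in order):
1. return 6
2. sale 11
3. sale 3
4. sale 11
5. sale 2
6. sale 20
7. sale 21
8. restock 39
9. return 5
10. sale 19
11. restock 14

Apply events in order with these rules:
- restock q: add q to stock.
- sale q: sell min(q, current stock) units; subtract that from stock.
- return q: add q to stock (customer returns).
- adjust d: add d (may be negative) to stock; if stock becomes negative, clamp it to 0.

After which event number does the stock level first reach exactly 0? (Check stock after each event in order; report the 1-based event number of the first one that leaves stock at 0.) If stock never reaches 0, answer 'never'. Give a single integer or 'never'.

Answer: 4

Derivation:
Processing events:
Start: stock = 18
  Event 1 (return 6): 18 + 6 = 24
  Event 2 (sale 11): sell min(11,24)=11. stock: 24 - 11 = 13. total_sold = 11
  Event 3 (sale 3): sell min(3,13)=3. stock: 13 - 3 = 10. total_sold = 14
  Event 4 (sale 11): sell min(11,10)=10. stock: 10 - 10 = 0. total_sold = 24
  Event 5 (sale 2): sell min(2,0)=0. stock: 0 - 0 = 0. total_sold = 24
  Event 6 (sale 20): sell min(20,0)=0. stock: 0 - 0 = 0. total_sold = 24
  Event 7 (sale 21): sell min(21,0)=0. stock: 0 - 0 = 0. total_sold = 24
  Event 8 (restock 39): 0 + 39 = 39
  Event 9 (return 5): 39 + 5 = 44
  Event 10 (sale 19): sell min(19,44)=19. stock: 44 - 19 = 25. total_sold = 43
  Event 11 (restock 14): 25 + 14 = 39
Final: stock = 39, total_sold = 43

First zero at event 4.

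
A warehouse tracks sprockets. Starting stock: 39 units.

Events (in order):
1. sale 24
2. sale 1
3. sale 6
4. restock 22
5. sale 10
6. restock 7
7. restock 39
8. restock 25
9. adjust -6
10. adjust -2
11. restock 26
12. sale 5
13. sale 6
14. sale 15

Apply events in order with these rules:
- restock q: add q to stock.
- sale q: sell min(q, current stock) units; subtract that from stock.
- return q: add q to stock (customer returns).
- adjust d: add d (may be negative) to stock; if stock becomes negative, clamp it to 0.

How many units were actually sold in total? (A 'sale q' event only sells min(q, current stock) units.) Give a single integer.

Processing events:
Start: stock = 39
  Event 1 (sale 24): sell min(24,39)=24. stock: 39 - 24 = 15. total_sold = 24
  Event 2 (sale 1): sell min(1,15)=1. stock: 15 - 1 = 14. total_sold = 25
  Event 3 (sale 6): sell min(6,14)=6. stock: 14 - 6 = 8. total_sold = 31
  Event 4 (restock 22): 8 + 22 = 30
  Event 5 (sale 10): sell min(10,30)=10. stock: 30 - 10 = 20. total_sold = 41
  Event 6 (restock 7): 20 + 7 = 27
  Event 7 (restock 39): 27 + 39 = 66
  Event 8 (restock 25): 66 + 25 = 91
  Event 9 (adjust -6): 91 + -6 = 85
  Event 10 (adjust -2): 85 + -2 = 83
  Event 11 (restock 26): 83 + 26 = 109
  Event 12 (sale 5): sell min(5,109)=5. stock: 109 - 5 = 104. total_sold = 46
  Event 13 (sale 6): sell min(6,104)=6. stock: 104 - 6 = 98. total_sold = 52
  Event 14 (sale 15): sell min(15,98)=15. stock: 98 - 15 = 83. total_sold = 67
Final: stock = 83, total_sold = 67

Answer: 67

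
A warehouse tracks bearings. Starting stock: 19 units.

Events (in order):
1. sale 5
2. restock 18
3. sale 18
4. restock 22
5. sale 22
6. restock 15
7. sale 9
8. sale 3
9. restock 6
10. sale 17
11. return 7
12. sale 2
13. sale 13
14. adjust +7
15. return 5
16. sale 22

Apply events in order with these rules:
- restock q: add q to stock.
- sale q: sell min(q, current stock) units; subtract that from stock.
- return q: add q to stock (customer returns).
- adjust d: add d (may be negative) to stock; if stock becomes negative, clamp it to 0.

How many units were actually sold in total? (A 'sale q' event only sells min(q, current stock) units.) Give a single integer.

Answer: 99

Derivation:
Processing events:
Start: stock = 19
  Event 1 (sale 5): sell min(5,19)=5. stock: 19 - 5 = 14. total_sold = 5
  Event 2 (restock 18): 14 + 18 = 32
  Event 3 (sale 18): sell min(18,32)=18. stock: 32 - 18 = 14. total_sold = 23
  Event 4 (restock 22): 14 + 22 = 36
  Event 5 (sale 22): sell min(22,36)=22. stock: 36 - 22 = 14. total_sold = 45
  Event 6 (restock 15): 14 + 15 = 29
  Event 7 (sale 9): sell min(9,29)=9. stock: 29 - 9 = 20. total_sold = 54
  Event 8 (sale 3): sell min(3,20)=3. stock: 20 - 3 = 17. total_sold = 57
  Event 9 (restock 6): 17 + 6 = 23
  Event 10 (sale 17): sell min(17,23)=17. stock: 23 - 17 = 6. total_sold = 74
  Event 11 (return 7): 6 + 7 = 13
  Event 12 (sale 2): sell min(2,13)=2. stock: 13 - 2 = 11. total_sold = 76
  Event 13 (sale 13): sell min(13,11)=11. stock: 11 - 11 = 0. total_sold = 87
  Event 14 (adjust +7): 0 + 7 = 7
  Event 15 (return 5): 7 + 5 = 12
  Event 16 (sale 22): sell min(22,12)=12. stock: 12 - 12 = 0. total_sold = 99
Final: stock = 0, total_sold = 99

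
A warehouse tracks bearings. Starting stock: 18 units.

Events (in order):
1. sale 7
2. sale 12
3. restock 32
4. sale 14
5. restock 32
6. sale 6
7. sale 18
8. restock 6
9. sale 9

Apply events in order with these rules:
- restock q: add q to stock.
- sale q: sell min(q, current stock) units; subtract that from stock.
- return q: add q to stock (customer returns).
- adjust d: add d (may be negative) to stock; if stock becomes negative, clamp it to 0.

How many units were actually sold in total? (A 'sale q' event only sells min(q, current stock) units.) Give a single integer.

Processing events:
Start: stock = 18
  Event 1 (sale 7): sell min(7,18)=7. stock: 18 - 7 = 11. total_sold = 7
  Event 2 (sale 12): sell min(12,11)=11. stock: 11 - 11 = 0. total_sold = 18
  Event 3 (restock 32): 0 + 32 = 32
  Event 4 (sale 14): sell min(14,32)=14. stock: 32 - 14 = 18. total_sold = 32
  Event 5 (restock 32): 18 + 32 = 50
  Event 6 (sale 6): sell min(6,50)=6. stock: 50 - 6 = 44. total_sold = 38
  Event 7 (sale 18): sell min(18,44)=18. stock: 44 - 18 = 26. total_sold = 56
  Event 8 (restock 6): 26 + 6 = 32
  Event 9 (sale 9): sell min(9,32)=9. stock: 32 - 9 = 23. total_sold = 65
Final: stock = 23, total_sold = 65

Answer: 65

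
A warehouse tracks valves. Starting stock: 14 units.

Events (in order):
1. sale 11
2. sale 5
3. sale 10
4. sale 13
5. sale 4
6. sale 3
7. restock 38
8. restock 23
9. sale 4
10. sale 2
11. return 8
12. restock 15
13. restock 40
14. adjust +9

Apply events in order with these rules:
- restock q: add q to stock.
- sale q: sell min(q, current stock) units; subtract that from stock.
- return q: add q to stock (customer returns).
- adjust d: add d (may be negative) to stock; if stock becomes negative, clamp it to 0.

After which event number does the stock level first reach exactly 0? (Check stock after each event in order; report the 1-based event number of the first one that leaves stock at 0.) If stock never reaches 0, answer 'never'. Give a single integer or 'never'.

Processing events:
Start: stock = 14
  Event 1 (sale 11): sell min(11,14)=11. stock: 14 - 11 = 3. total_sold = 11
  Event 2 (sale 5): sell min(5,3)=3. stock: 3 - 3 = 0. total_sold = 14
  Event 3 (sale 10): sell min(10,0)=0. stock: 0 - 0 = 0. total_sold = 14
  Event 4 (sale 13): sell min(13,0)=0. stock: 0 - 0 = 0. total_sold = 14
  Event 5 (sale 4): sell min(4,0)=0. stock: 0 - 0 = 0. total_sold = 14
  Event 6 (sale 3): sell min(3,0)=0. stock: 0 - 0 = 0. total_sold = 14
  Event 7 (restock 38): 0 + 38 = 38
  Event 8 (restock 23): 38 + 23 = 61
  Event 9 (sale 4): sell min(4,61)=4. stock: 61 - 4 = 57. total_sold = 18
  Event 10 (sale 2): sell min(2,57)=2. stock: 57 - 2 = 55. total_sold = 20
  Event 11 (return 8): 55 + 8 = 63
  Event 12 (restock 15): 63 + 15 = 78
  Event 13 (restock 40): 78 + 40 = 118
  Event 14 (adjust +9): 118 + 9 = 127
Final: stock = 127, total_sold = 20

First zero at event 2.

Answer: 2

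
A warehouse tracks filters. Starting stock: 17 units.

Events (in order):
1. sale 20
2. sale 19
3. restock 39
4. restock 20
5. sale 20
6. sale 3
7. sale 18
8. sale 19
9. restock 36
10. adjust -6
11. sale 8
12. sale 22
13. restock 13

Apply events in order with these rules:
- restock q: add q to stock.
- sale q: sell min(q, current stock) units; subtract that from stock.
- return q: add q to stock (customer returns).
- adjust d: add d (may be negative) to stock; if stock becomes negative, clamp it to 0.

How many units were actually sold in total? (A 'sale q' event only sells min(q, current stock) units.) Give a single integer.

Answer: 106

Derivation:
Processing events:
Start: stock = 17
  Event 1 (sale 20): sell min(20,17)=17. stock: 17 - 17 = 0. total_sold = 17
  Event 2 (sale 19): sell min(19,0)=0. stock: 0 - 0 = 0. total_sold = 17
  Event 3 (restock 39): 0 + 39 = 39
  Event 4 (restock 20): 39 + 20 = 59
  Event 5 (sale 20): sell min(20,59)=20. stock: 59 - 20 = 39. total_sold = 37
  Event 6 (sale 3): sell min(3,39)=3. stock: 39 - 3 = 36. total_sold = 40
  Event 7 (sale 18): sell min(18,36)=18. stock: 36 - 18 = 18. total_sold = 58
  Event 8 (sale 19): sell min(19,18)=18. stock: 18 - 18 = 0. total_sold = 76
  Event 9 (restock 36): 0 + 36 = 36
  Event 10 (adjust -6): 36 + -6 = 30
  Event 11 (sale 8): sell min(8,30)=8. stock: 30 - 8 = 22. total_sold = 84
  Event 12 (sale 22): sell min(22,22)=22. stock: 22 - 22 = 0. total_sold = 106
  Event 13 (restock 13): 0 + 13 = 13
Final: stock = 13, total_sold = 106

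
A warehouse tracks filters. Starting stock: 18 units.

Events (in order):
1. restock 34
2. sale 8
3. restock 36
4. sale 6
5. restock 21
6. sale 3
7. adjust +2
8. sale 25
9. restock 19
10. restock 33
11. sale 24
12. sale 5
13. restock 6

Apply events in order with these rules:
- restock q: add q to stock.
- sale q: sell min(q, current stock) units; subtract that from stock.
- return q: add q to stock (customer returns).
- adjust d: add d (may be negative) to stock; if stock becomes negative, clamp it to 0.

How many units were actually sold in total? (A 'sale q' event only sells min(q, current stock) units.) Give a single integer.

Processing events:
Start: stock = 18
  Event 1 (restock 34): 18 + 34 = 52
  Event 2 (sale 8): sell min(8,52)=8. stock: 52 - 8 = 44. total_sold = 8
  Event 3 (restock 36): 44 + 36 = 80
  Event 4 (sale 6): sell min(6,80)=6. stock: 80 - 6 = 74. total_sold = 14
  Event 5 (restock 21): 74 + 21 = 95
  Event 6 (sale 3): sell min(3,95)=3. stock: 95 - 3 = 92. total_sold = 17
  Event 7 (adjust +2): 92 + 2 = 94
  Event 8 (sale 25): sell min(25,94)=25. stock: 94 - 25 = 69. total_sold = 42
  Event 9 (restock 19): 69 + 19 = 88
  Event 10 (restock 33): 88 + 33 = 121
  Event 11 (sale 24): sell min(24,121)=24. stock: 121 - 24 = 97. total_sold = 66
  Event 12 (sale 5): sell min(5,97)=5. stock: 97 - 5 = 92. total_sold = 71
  Event 13 (restock 6): 92 + 6 = 98
Final: stock = 98, total_sold = 71

Answer: 71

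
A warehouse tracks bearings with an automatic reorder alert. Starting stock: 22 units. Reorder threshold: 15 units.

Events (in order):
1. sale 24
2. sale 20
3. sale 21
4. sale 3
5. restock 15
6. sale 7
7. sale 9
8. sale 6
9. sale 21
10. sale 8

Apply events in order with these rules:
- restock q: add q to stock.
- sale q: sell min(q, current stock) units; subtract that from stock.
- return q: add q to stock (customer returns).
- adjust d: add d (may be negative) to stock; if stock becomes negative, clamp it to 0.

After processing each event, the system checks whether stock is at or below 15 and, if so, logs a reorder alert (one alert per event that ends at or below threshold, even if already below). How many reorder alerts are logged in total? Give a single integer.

Answer: 10

Derivation:
Processing events:
Start: stock = 22
  Event 1 (sale 24): sell min(24,22)=22. stock: 22 - 22 = 0. total_sold = 22
  Event 2 (sale 20): sell min(20,0)=0. stock: 0 - 0 = 0. total_sold = 22
  Event 3 (sale 21): sell min(21,0)=0. stock: 0 - 0 = 0. total_sold = 22
  Event 4 (sale 3): sell min(3,0)=0. stock: 0 - 0 = 0. total_sold = 22
  Event 5 (restock 15): 0 + 15 = 15
  Event 6 (sale 7): sell min(7,15)=7. stock: 15 - 7 = 8. total_sold = 29
  Event 7 (sale 9): sell min(9,8)=8. stock: 8 - 8 = 0. total_sold = 37
  Event 8 (sale 6): sell min(6,0)=0. stock: 0 - 0 = 0. total_sold = 37
  Event 9 (sale 21): sell min(21,0)=0. stock: 0 - 0 = 0. total_sold = 37
  Event 10 (sale 8): sell min(8,0)=0. stock: 0 - 0 = 0. total_sold = 37
Final: stock = 0, total_sold = 37

Checking against threshold 15:
  After event 1: stock=0 <= 15 -> ALERT
  After event 2: stock=0 <= 15 -> ALERT
  After event 3: stock=0 <= 15 -> ALERT
  After event 4: stock=0 <= 15 -> ALERT
  After event 5: stock=15 <= 15 -> ALERT
  After event 6: stock=8 <= 15 -> ALERT
  After event 7: stock=0 <= 15 -> ALERT
  After event 8: stock=0 <= 15 -> ALERT
  After event 9: stock=0 <= 15 -> ALERT
  After event 10: stock=0 <= 15 -> ALERT
Alert events: [1, 2, 3, 4, 5, 6, 7, 8, 9, 10]. Count = 10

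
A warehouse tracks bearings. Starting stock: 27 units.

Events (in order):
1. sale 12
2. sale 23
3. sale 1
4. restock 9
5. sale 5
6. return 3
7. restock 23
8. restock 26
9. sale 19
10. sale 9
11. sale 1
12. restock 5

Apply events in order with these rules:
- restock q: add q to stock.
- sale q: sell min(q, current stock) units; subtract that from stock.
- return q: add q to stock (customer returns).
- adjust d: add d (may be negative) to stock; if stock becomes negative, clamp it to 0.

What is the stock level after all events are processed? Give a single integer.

Processing events:
Start: stock = 27
  Event 1 (sale 12): sell min(12,27)=12. stock: 27 - 12 = 15. total_sold = 12
  Event 2 (sale 23): sell min(23,15)=15. stock: 15 - 15 = 0. total_sold = 27
  Event 3 (sale 1): sell min(1,0)=0. stock: 0 - 0 = 0. total_sold = 27
  Event 4 (restock 9): 0 + 9 = 9
  Event 5 (sale 5): sell min(5,9)=5. stock: 9 - 5 = 4. total_sold = 32
  Event 6 (return 3): 4 + 3 = 7
  Event 7 (restock 23): 7 + 23 = 30
  Event 8 (restock 26): 30 + 26 = 56
  Event 9 (sale 19): sell min(19,56)=19. stock: 56 - 19 = 37. total_sold = 51
  Event 10 (sale 9): sell min(9,37)=9. stock: 37 - 9 = 28. total_sold = 60
  Event 11 (sale 1): sell min(1,28)=1. stock: 28 - 1 = 27. total_sold = 61
  Event 12 (restock 5): 27 + 5 = 32
Final: stock = 32, total_sold = 61

Answer: 32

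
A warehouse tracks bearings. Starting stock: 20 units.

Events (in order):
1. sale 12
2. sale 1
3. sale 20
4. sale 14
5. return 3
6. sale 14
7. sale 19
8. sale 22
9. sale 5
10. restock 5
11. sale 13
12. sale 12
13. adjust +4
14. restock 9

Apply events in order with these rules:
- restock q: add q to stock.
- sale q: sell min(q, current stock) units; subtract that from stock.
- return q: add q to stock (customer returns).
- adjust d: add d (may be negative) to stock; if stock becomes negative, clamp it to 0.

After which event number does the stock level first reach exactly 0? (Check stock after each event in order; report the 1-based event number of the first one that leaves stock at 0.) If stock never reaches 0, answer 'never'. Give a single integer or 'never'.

Answer: 3

Derivation:
Processing events:
Start: stock = 20
  Event 1 (sale 12): sell min(12,20)=12. stock: 20 - 12 = 8. total_sold = 12
  Event 2 (sale 1): sell min(1,8)=1. stock: 8 - 1 = 7. total_sold = 13
  Event 3 (sale 20): sell min(20,7)=7. stock: 7 - 7 = 0. total_sold = 20
  Event 4 (sale 14): sell min(14,0)=0. stock: 0 - 0 = 0. total_sold = 20
  Event 5 (return 3): 0 + 3 = 3
  Event 6 (sale 14): sell min(14,3)=3. stock: 3 - 3 = 0. total_sold = 23
  Event 7 (sale 19): sell min(19,0)=0. stock: 0 - 0 = 0. total_sold = 23
  Event 8 (sale 22): sell min(22,0)=0. stock: 0 - 0 = 0. total_sold = 23
  Event 9 (sale 5): sell min(5,0)=0. stock: 0 - 0 = 0. total_sold = 23
  Event 10 (restock 5): 0 + 5 = 5
  Event 11 (sale 13): sell min(13,5)=5. stock: 5 - 5 = 0. total_sold = 28
  Event 12 (sale 12): sell min(12,0)=0. stock: 0 - 0 = 0. total_sold = 28
  Event 13 (adjust +4): 0 + 4 = 4
  Event 14 (restock 9): 4 + 9 = 13
Final: stock = 13, total_sold = 28

First zero at event 3.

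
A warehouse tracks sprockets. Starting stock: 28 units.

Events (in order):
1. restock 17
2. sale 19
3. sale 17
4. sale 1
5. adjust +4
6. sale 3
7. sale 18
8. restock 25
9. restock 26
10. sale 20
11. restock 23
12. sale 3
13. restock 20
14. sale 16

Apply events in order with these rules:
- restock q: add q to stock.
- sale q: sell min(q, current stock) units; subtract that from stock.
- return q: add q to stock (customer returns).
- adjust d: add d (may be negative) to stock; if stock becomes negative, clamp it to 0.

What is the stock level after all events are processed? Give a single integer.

Processing events:
Start: stock = 28
  Event 1 (restock 17): 28 + 17 = 45
  Event 2 (sale 19): sell min(19,45)=19. stock: 45 - 19 = 26. total_sold = 19
  Event 3 (sale 17): sell min(17,26)=17. stock: 26 - 17 = 9. total_sold = 36
  Event 4 (sale 1): sell min(1,9)=1. stock: 9 - 1 = 8. total_sold = 37
  Event 5 (adjust +4): 8 + 4 = 12
  Event 6 (sale 3): sell min(3,12)=3. stock: 12 - 3 = 9. total_sold = 40
  Event 7 (sale 18): sell min(18,9)=9. stock: 9 - 9 = 0. total_sold = 49
  Event 8 (restock 25): 0 + 25 = 25
  Event 9 (restock 26): 25 + 26 = 51
  Event 10 (sale 20): sell min(20,51)=20. stock: 51 - 20 = 31. total_sold = 69
  Event 11 (restock 23): 31 + 23 = 54
  Event 12 (sale 3): sell min(3,54)=3. stock: 54 - 3 = 51. total_sold = 72
  Event 13 (restock 20): 51 + 20 = 71
  Event 14 (sale 16): sell min(16,71)=16. stock: 71 - 16 = 55. total_sold = 88
Final: stock = 55, total_sold = 88

Answer: 55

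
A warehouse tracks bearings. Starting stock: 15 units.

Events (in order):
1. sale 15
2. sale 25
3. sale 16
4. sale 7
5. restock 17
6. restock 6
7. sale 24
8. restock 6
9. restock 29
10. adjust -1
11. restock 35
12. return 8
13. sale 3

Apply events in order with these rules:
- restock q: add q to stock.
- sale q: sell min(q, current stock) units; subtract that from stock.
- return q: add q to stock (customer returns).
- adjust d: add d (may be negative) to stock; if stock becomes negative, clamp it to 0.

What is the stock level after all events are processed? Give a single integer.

Answer: 74

Derivation:
Processing events:
Start: stock = 15
  Event 1 (sale 15): sell min(15,15)=15. stock: 15 - 15 = 0. total_sold = 15
  Event 2 (sale 25): sell min(25,0)=0. stock: 0 - 0 = 0. total_sold = 15
  Event 3 (sale 16): sell min(16,0)=0. stock: 0 - 0 = 0. total_sold = 15
  Event 4 (sale 7): sell min(7,0)=0. stock: 0 - 0 = 0. total_sold = 15
  Event 5 (restock 17): 0 + 17 = 17
  Event 6 (restock 6): 17 + 6 = 23
  Event 7 (sale 24): sell min(24,23)=23. stock: 23 - 23 = 0. total_sold = 38
  Event 8 (restock 6): 0 + 6 = 6
  Event 9 (restock 29): 6 + 29 = 35
  Event 10 (adjust -1): 35 + -1 = 34
  Event 11 (restock 35): 34 + 35 = 69
  Event 12 (return 8): 69 + 8 = 77
  Event 13 (sale 3): sell min(3,77)=3. stock: 77 - 3 = 74. total_sold = 41
Final: stock = 74, total_sold = 41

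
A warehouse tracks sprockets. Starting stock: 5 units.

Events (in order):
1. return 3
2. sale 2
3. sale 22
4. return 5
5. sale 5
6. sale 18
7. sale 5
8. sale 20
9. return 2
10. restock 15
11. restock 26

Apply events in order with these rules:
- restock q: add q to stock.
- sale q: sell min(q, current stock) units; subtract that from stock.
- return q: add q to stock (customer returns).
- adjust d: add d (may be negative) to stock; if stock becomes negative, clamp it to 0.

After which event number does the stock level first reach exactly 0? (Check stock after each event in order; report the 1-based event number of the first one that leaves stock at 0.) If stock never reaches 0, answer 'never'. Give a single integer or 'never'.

Answer: 3

Derivation:
Processing events:
Start: stock = 5
  Event 1 (return 3): 5 + 3 = 8
  Event 2 (sale 2): sell min(2,8)=2. stock: 8 - 2 = 6. total_sold = 2
  Event 3 (sale 22): sell min(22,6)=6. stock: 6 - 6 = 0. total_sold = 8
  Event 4 (return 5): 0 + 5 = 5
  Event 5 (sale 5): sell min(5,5)=5. stock: 5 - 5 = 0. total_sold = 13
  Event 6 (sale 18): sell min(18,0)=0. stock: 0 - 0 = 0. total_sold = 13
  Event 7 (sale 5): sell min(5,0)=0. stock: 0 - 0 = 0. total_sold = 13
  Event 8 (sale 20): sell min(20,0)=0. stock: 0 - 0 = 0. total_sold = 13
  Event 9 (return 2): 0 + 2 = 2
  Event 10 (restock 15): 2 + 15 = 17
  Event 11 (restock 26): 17 + 26 = 43
Final: stock = 43, total_sold = 13

First zero at event 3.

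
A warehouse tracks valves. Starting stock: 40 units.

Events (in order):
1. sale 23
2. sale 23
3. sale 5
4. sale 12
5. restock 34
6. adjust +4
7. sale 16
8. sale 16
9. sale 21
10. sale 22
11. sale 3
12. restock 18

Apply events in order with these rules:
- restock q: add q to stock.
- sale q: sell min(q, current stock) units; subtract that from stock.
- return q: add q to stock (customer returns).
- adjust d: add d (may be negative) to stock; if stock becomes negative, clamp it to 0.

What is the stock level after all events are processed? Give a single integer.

Processing events:
Start: stock = 40
  Event 1 (sale 23): sell min(23,40)=23. stock: 40 - 23 = 17. total_sold = 23
  Event 2 (sale 23): sell min(23,17)=17. stock: 17 - 17 = 0. total_sold = 40
  Event 3 (sale 5): sell min(5,0)=0. stock: 0 - 0 = 0. total_sold = 40
  Event 4 (sale 12): sell min(12,0)=0. stock: 0 - 0 = 0. total_sold = 40
  Event 5 (restock 34): 0 + 34 = 34
  Event 6 (adjust +4): 34 + 4 = 38
  Event 7 (sale 16): sell min(16,38)=16. stock: 38 - 16 = 22. total_sold = 56
  Event 8 (sale 16): sell min(16,22)=16. stock: 22 - 16 = 6. total_sold = 72
  Event 9 (sale 21): sell min(21,6)=6. stock: 6 - 6 = 0. total_sold = 78
  Event 10 (sale 22): sell min(22,0)=0. stock: 0 - 0 = 0. total_sold = 78
  Event 11 (sale 3): sell min(3,0)=0. stock: 0 - 0 = 0. total_sold = 78
  Event 12 (restock 18): 0 + 18 = 18
Final: stock = 18, total_sold = 78

Answer: 18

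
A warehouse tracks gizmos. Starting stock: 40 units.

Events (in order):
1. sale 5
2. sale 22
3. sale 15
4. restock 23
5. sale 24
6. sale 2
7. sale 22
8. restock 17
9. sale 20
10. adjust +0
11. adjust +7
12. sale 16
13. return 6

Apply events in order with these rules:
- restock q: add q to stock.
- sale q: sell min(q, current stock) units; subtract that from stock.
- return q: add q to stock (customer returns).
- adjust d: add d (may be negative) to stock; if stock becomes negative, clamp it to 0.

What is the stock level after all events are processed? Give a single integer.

Processing events:
Start: stock = 40
  Event 1 (sale 5): sell min(5,40)=5. stock: 40 - 5 = 35. total_sold = 5
  Event 2 (sale 22): sell min(22,35)=22. stock: 35 - 22 = 13. total_sold = 27
  Event 3 (sale 15): sell min(15,13)=13. stock: 13 - 13 = 0. total_sold = 40
  Event 4 (restock 23): 0 + 23 = 23
  Event 5 (sale 24): sell min(24,23)=23. stock: 23 - 23 = 0. total_sold = 63
  Event 6 (sale 2): sell min(2,0)=0. stock: 0 - 0 = 0. total_sold = 63
  Event 7 (sale 22): sell min(22,0)=0. stock: 0 - 0 = 0. total_sold = 63
  Event 8 (restock 17): 0 + 17 = 17
  Event 9 (sale 20): sell min(20,17)=17. stock: 17 - 17 = 0. total_sold = 80
  Event 10 (adjust +0): 0 + 0 = 0
  Event 11 (adjust +7): 0 + 7 = 7
  Event 12 (sale 16): sell min(16,7)=7. stock: 7 - 7 = 0. total_sold = 87
  Event 13 (return 6): 0 + 6 = 6
Final: stock = 6, total_sold = 87

Answer: 6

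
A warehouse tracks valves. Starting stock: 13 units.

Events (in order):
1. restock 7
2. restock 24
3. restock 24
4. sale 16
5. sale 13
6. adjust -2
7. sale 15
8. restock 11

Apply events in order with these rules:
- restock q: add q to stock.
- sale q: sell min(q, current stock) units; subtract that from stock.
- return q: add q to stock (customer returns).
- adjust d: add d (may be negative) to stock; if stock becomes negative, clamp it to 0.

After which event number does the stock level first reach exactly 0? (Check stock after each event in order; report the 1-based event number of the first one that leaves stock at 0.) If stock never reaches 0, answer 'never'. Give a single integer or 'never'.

Answer: never

Derivation:
Processing events:
Start: stock = 13
  Event 1 (restock 7): 13 + 7 = 20
  Event 2 (restock 24): 20 + 24 = 44
  Event 3 (restock 24): 44 + 24 = 68
  Event 4 (sale 16): sell min(16,68)=16. stock: 68 - 16 = 52. total_sold = 16
  Event 5 (sale 13): sell min(13,52)=13. stock: 52 - 13 = 39. total_sold = 29
  Event 6 (adjust -2): 39 + -2 = 37
  Event 7 (sale 15): sell min(15,37)=15. stock: 37 - 15 = 22. total_sold = 44
  Event 8 (restock 11): 22 + 11 = 33
Final: stock = 33, total_sold = 44

Stock never reaches 0.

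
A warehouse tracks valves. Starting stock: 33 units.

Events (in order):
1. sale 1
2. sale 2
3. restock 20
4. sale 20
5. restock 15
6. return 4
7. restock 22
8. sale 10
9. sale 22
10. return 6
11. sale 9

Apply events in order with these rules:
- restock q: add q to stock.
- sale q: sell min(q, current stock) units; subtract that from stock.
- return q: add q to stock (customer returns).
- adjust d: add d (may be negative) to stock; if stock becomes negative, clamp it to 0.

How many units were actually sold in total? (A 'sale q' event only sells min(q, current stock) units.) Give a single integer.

Answer: 64

Derivation:
Processing events:
Start: stock = 33
  Event 1 (sale 1): sell min(1,33)=1. stock: 33 - 1 = 32. total_sold = 1
  Event 2 (sale 2): sell min(2,32)=2. stock: 32 - 2 = 30. total_sold = 3
  Event 3 (restock 20): 30 + 20 = 50
  Event 4 (sale 20): sell min(20,50)=20. stock: 50 - 20 = 30. total_sold = 23
  Event 5 (restock 15): 30 + 15 = 45
  Event 6 (return 4): 45 + 4 = 49
  Event 7 (restock 22): 49 + 22 = 71
  Event 8 (sale 10): sell min(10,71)=10. stock: 71 - 10 = 61. total_sold = 33
  Event 9 (sale 22): sell min(22,61)=22. stock: 61 - 22 = 39. total_sold = 55
  Event 10 (return 6): 39 + 6 = 45
  Event 11 (sale 9): sell min(9,45)=9. stock: 45 - 9 = 36. total_sold = 64
Final: stock = 36, total_sold = 64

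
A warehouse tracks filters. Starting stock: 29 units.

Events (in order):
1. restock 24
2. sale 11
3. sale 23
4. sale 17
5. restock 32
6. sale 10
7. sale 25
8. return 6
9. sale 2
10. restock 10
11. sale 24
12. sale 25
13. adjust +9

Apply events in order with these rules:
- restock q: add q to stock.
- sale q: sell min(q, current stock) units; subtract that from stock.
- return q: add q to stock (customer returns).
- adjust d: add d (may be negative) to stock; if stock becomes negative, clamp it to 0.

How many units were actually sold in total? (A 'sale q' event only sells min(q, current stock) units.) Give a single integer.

Processing events:
Start: stock = 29
  Event 1 (restock 24): 29 + 24 = 53
  Event 2 (sale 11): sell min(11,53)=11. stock: 53 - 11 = 42. total_sold = 11
  Event 3 (sale 23): sell min(23,42)=23. stock: 42 - 23 = 19. total_sold = 34
  Event 4 (sale 17): sell min(17,19)=17. stock: 19 - 17 = 2. total_sold = 51
  Event 5 (restock 32): 2 + 32 = 34
  Event 6 (sale 10): sell min(10,34)=10. stock: 34 - 10 = 24. total_sold = 61
  Event 7 (sale 25): sell min(25,24)=24. stock: 24 - 24 = 0. total_sold = 85
  Event 8 (return 6): 0 + 6 = 6
  Event 9 (sale 2): sell min(2,6)=2. stock: 6 - 2 = 4. total_sold = 87
  Event 10 (restock 10): 4 + 10 = 14
  Event 11 (sale 24): sell min(24,14)=14. stock: 14 - 14 = 0. total_sold = 101
  Event 12 (sale 25): sell min(25,0)=0. stock: 0 - 0 = 0. total_sold = 101
  Event 13 (adjust +9): 0 + 9 = 9
Final: stock = 9, total_sold = 101

Answer: 101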